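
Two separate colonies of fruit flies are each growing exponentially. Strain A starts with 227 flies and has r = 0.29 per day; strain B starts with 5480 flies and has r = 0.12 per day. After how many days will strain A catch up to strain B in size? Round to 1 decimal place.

18.7 days

Set 227·e^(0.29t) = 5480·e^(0.12t).
e^((0.29 − 0.12)t) = 5480/227 → e^(0.17·t) = 24.141.
0.17·t = ln(24.141) = 3.1839, so t = 3.1839/0.17 = 18.729.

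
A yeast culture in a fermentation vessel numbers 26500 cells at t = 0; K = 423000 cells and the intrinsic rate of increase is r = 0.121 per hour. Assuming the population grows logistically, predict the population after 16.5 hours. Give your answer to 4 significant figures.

139500 cells

A = (K − N₀)/N₀ = (423000 − 26500)/26500 = 14.962.
N(t) = K/(1 + A·e^(−rt)) = 423000/(1 + 14.962×e^(−0.121×16.5)).
e^(−1.996) = 0.13581; denominator = 1 + 14.962×0.13581 = 3.032.
N = 423000/3.032 = 139511.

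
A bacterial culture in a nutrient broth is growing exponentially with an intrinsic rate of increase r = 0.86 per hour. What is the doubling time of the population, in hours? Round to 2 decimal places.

0.81 hours

Doubling time t_d = ln(2)/r = 0.6931/0.86 = 0.80599.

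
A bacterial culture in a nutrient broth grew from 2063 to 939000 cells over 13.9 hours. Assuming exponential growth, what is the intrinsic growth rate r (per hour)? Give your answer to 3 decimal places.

0.440 per hour

From N(t) = N₀·e^(rt): e^(r·13.9) = 939000/2063 = 455.16.
r·13.9 = ln(455.16) = 6.1207, so r = 6.1207/13.9 = 0.44033.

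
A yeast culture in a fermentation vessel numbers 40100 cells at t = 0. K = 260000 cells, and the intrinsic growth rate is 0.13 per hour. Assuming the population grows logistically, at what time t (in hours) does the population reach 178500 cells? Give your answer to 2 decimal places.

19.12 hours

A = (K − N₀)/N₀ = (260000 − 40100)/40100 = 5.4838.
Solve 260000/(1 + 5.4838·e^(−0.13t)) = 178500: 1 + 5.4838·e^(−0.13t) = 1.4566, so e^(−0.13t) = 0.0832604.
−0.13·t = ln(0.0832604) = -2.4858, so t = 2.4858/0.13 = 19.121.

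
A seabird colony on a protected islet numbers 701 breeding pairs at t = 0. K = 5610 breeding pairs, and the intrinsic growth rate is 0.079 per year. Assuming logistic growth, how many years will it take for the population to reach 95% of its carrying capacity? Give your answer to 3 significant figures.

A = (K − N₀)/N₀ = (5610 − 701)/701 = 7.0029.
Solve 5610/(1 + 7.0029·e^(−0.079t)) = 5329.5: 1 + 7.0029·e^(−0.079t) = 1.0526, so e^(−0.079t) = 0.00751573.
−0.079·t = ln(0.00751573) = -4.8908, so t = 4.8908/0.079 = 61.908.

61.9 years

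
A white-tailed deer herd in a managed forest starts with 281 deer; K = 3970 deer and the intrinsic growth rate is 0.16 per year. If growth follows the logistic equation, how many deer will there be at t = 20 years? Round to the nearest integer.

A = (K − N₀)/N₀ = (3970 − 281)/281 = 13.128.
N(t) = K/(1 + A·e^(−rt)) = 3970/(1 + 13.128×e^(−0.16×20)).
e^(−3.2) = 0.040762; denominator = 1 + 13.128×0.040762 = 1.5351.
N = 3970/1.5351 = 2586.1.

2586 deer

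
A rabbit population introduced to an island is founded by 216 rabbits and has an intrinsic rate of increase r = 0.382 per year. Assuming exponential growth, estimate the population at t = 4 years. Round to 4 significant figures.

995.5 rabbits

N(t) = N₀·e^(rt) = 216 × e^(0.382×4) = 216 × e^1.528.
e^1.528 ≈ 4.6089, so N ≈ 216 × 4.6089 = 995.533.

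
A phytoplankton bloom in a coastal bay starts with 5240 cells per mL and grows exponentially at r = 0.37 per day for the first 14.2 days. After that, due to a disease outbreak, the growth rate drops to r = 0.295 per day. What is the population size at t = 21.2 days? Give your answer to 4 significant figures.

Phase 1: N(14.2) = 5240·e^(0.37×14.2) = 5240·e^5.254 = 1.00257×10^6.
Phase 2 runs for 21.2 − 14.2 = 7 days at r = 0.295.
N(21.2) = 1.00257×10^6·e^(0.295×7) = 1.00257×10^6·e^2.065 = 7.905559×10^6.

7906000 cells per mL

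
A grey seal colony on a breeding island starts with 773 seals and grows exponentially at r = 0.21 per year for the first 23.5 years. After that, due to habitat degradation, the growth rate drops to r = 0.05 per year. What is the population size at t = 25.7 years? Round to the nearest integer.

Phase 1: N(23.5) = 773·e^(0.21×23.5) = 773·e^4.935 = 107504.
Phase 2 runs for 25.7 − 23.5 = 2.2 years at r = 0.05.
N(25.7) = 107504·e^(0.05×2.2) = 107504·e^0.11 = 120004.

120004 seals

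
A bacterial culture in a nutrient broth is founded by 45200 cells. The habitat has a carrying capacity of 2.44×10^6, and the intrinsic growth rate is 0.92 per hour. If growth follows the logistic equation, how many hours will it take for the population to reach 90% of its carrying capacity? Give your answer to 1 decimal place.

A = (K − N₀)/N₀ = (2.44×10^6 − 45200)/45200 = 52.982.
Solve 2.44×10^6/(1 + 52.982·e^(−0.92t)) = 2.196×10^6: 1 + 52.982·e^(−0.92t) = 1.1111, so e^(−0.92t) = 0.00209714.
−0.92·t = ln(0.00209714) = -6.1672, so t = 6.1672/0.92 = 6.7035.

6.7 hours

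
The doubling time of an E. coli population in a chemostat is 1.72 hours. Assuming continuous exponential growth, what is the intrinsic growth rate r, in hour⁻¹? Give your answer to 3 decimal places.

r = ln(2)/t_d = 0.6931/1.72 = 0.40299.

0.403 per hour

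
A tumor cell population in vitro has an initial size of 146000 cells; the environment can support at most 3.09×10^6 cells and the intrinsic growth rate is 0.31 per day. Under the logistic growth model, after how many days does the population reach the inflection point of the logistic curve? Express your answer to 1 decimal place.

9.7 days

Logistic growth is fastest at N = K/2 = 1.545×10^6.
A = (K − N₀)/N₀ = 20.164. Set K/(1 + A·e^(−rt)) = K/2 → A·e^(−rt) = 1.
e^(−0.31t) = 1/20.164 = 0.0495924, so t = ln(20.164)/0.31 = 3.0039/0.31 = 9.6901.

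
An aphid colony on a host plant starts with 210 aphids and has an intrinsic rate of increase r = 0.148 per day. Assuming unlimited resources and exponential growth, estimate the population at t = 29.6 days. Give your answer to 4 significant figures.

16780 aphids

N(t) = N₀·e^(rt) = 210 × e^(0.148×29.6) = 210 × e^4.381.
e^4.381 ≈ 79.902, so N ≈ 210 × 79.902 = 16779.4.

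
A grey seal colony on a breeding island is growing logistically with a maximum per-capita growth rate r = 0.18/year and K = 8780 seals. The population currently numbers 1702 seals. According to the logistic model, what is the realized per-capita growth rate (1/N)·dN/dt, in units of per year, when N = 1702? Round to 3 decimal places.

0.145 per year

(1/N)·dN/dt = r(1 − N/K) = 0.18 × (1 − 1702/8780).
= 0.18 × 0.80615 = 0.14511.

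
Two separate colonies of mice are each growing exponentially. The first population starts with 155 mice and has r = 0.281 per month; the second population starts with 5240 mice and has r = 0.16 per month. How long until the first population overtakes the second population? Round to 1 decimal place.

29.1 months

Set 155·e^(0.281t) = 5240·e^(0.16t).
e^((0.281 − 0.16)t) = 5240/155 → e^(0.121·t) = 33.806.
0.121·t = ln(33.806) = 3.5207, so t = 3.5207/0.121 = 29.096.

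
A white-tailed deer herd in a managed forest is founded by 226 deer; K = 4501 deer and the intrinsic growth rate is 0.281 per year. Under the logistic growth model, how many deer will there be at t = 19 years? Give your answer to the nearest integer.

4126 deer

A = (K − N₀)/N₀ = (4501 − 226)/226 = 18.916.
N(t) = K/(1 + A·e^(−rt)) = 4501/(1 + 18.916×e^(−0.281×19)).
e^(−5.339) = 0.0048007; denominator = 1 + 18.916×0.0048007 = 1.0908.
N = 4501/1.0908 = 4126.29.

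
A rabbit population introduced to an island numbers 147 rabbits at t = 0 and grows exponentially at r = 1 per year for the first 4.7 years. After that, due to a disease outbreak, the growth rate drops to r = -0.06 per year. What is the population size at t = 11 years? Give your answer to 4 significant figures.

Phase 1: N(4.7) = 147·e^(1×4.7) = 147·e^4.7 = 16162.2.
Phase 2 runs for 11 − 4.7 = 6.3 years at r = -0.06.
N(11) = 16162.2·e^(-0.06×6.3) = 16162.2·e^-0.378 = 11074.9.

11070 rabbits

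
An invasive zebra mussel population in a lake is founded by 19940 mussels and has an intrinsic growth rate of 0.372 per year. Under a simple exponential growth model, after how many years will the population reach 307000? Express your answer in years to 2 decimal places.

Set N₀·e^(rt) = 307000: e^(0.372·t) = 307000/19940 = 15.396.
0.372·t = ln(15.396) = 2.7341, so t = 2.7341/0.372 = 7.3498.

7.35 years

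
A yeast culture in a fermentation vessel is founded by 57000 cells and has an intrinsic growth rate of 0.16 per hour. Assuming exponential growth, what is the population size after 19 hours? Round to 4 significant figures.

1192000 cells

N(t) = N₀·e^(rt) = 57000 × e^(0.16×19) = 57000 × e^3.04.
e^3.04 ≈ 20.905, so N ≈ 57000 × 20.905 = 1.191599×10^6.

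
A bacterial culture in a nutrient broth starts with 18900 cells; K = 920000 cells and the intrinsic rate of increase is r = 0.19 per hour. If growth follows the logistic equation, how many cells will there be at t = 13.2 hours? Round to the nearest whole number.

A = (K − N₀)/N₀ = (920000 − 18900)/18900 = 47.677.
N(t) = K/(1 + A·e^(−rt)) = 920000/(1 + 47.677×e^(−0.19×13.2)).
e^(−2.508) = 0.081431; denominator = 1 + 47.677×0.081431 = 4.8824.
N = 920000/4.8824 = 188432.

188432 cells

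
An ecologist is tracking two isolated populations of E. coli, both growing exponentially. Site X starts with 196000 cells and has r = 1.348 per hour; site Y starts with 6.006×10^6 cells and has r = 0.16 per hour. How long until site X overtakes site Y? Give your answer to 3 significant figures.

Set 196000·e^(1.348t) = 6.006×10^6·e^(0.16t).
e^((1.348 − 0.16)t) = 6.006×10^6/196000 → e^(1.188·t) = 30.643.
1.188·t = ln(30.643) = 3.4224, so t = 3.4224/1.188 = 2.8808.

2.88 hours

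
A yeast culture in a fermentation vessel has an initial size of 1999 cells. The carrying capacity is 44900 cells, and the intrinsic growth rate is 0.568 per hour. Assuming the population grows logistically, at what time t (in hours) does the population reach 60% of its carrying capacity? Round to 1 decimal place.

6.1 hours

A = (K − N₀)/N₀ = (44900 − 1999)/1999 = 21.461.
Solve 44900/(1 + 21.461·e^(−0.568t)) = 26940: 1 + 21.461·e^(−0.568t) = 1.6667, so e^(−0.568t) = 0.0310638.
−0.568·t = ln(0.0310638) = -3.4717, so t = 3.4717/0.568 = 6.1122.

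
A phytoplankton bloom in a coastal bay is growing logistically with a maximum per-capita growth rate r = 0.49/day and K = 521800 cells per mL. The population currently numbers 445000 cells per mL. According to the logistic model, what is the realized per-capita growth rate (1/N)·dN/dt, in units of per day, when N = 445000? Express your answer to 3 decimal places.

0.072 per day

(1/N)·dN/dt = r(1 − N/K) = 0.49 × (1 − 445000/521800).
= 0.49 × 0.14718 = 0.07212.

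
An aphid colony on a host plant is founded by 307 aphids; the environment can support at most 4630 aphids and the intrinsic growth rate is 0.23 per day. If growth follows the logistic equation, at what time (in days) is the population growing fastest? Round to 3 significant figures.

11.5 days

Logistic growth is fastest at N = K/2 = 2315.
A = (K − N₀)/N₀ = 14.081. Set K/(1 + A·e^(−rt)) = K/2 → A·e^(−rt) = 1.
e^(−0.23t) = 1/14.081 = 0.0710155, so t = ln(14.081)/0.23 = 2.6449/0.23 = 11.499.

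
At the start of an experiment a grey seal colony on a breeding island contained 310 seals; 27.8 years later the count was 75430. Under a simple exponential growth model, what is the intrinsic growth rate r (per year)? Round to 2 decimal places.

0.20 per year

From N(t) = N₀·e^(rt): e^(r·27.8) = 75430/310 = 243.32.
r·27.8 = ln(243.32) = 5.4944, so r = 5.4944/27.8 = 0.19764.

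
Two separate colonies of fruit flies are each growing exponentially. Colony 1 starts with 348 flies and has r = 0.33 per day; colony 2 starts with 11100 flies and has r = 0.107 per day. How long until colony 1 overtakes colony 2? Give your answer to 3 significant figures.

Set 348·e^(0.33t) = 11100·e^(0.107t).
e^((0.33 − 0.107)t) = 11100/348 → e^(0.223·t) = 31.897.
0.223·t = ln(31.897) = 3.4625, so t = 3.4625/0.223 = 15.527.

15.5 days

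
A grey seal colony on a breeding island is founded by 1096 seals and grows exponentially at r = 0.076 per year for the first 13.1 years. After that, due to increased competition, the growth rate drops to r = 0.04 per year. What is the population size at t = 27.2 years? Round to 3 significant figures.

Phase 1: N(13.1) = 1096·e^(0.076×13.1) = 1096·e^0.9956 = 2966.16.
Phase 2 runs for 27.2 − 13.1 = 14.1 years at r = 0.04.
N(27.2) = 2966.16·e^(0.04×14.1) = 2966.16·e^0.564 = 5213.58.

5210 seals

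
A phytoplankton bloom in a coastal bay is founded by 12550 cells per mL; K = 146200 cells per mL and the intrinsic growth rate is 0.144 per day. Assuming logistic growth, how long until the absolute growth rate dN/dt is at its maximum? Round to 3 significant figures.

16.4 days

Logistic growth is fastest at N = K/2 = 73100.
A = (K − N₀)/N₀ = 10.649. Set K/(1 + A·e^(−rt)) = K/2 → A·e^(−rt) = 1.
e^(−0.144t) = 1/10.649 = 0.093902, so t = ln(10.649)/0.144 = 2.3655/0.144 = 16.427.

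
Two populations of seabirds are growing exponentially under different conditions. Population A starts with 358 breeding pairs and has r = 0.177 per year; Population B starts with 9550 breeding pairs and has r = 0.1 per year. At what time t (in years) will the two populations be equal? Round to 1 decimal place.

Set 358·e^(0.177t) = 9550·e^(0.1t).
e^((0.177 − 0.1)t) = 9550/358 → e^(0.077·t) = 26.676.
0.077·t = ln(26.676) = 3.2838, so t = 3.2838/0.077 = 42.646.

42.6 years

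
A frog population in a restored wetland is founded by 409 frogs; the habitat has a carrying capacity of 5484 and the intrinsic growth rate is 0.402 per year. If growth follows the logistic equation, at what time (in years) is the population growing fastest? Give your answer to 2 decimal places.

6.26 years

Logistic growth is fastest at N = K/2 = 2742.
A = (K − N₀)/N₀ = 12.408. Set K/(1 + A·e^(−rt)) = K/2 → A·e^(−rt) = 1.
e^(−0.402t) = 1/12.408 = 0.0805911, so t = ln(12.408)/0.402 = 2.5184/0.402 = 6.2646.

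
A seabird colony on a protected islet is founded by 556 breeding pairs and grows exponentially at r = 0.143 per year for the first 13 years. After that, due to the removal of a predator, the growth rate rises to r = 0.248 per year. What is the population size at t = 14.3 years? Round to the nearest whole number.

Phase 1: N(13) = 556·e^(0.143×13) = 556·e^1.859 = 3568.03.
Phase 2 runs for 14.3 − 13 = 1.3 years at r = 0.248.
N(14.3) = 3568.03·e^(0.248×1.3) = 3568.03·e^0.3224 = 4925.44.

4925 breeding pairs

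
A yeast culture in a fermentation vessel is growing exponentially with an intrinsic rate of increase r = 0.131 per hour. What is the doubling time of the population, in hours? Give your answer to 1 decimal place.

Doubling time t_d = ln(2)/r = 0.6931/0.131 = 5.2912.

5.3 hours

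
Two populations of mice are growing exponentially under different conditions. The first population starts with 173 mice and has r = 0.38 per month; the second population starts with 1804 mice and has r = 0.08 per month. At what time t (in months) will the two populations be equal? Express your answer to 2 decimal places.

7.81 months

Set 173·e^(0.38t) = 1804·e^(0.08t).
e^((0.38 − 0.08)t) = 1804/173 → e^(0.3·t) = 10.428.
0.3·t = ln(10.428) = 2.3445, so t = 2.3445/0.3 = 7.8149.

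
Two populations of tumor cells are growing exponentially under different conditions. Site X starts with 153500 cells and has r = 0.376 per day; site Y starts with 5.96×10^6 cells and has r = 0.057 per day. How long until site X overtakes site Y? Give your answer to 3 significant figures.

11.5 days

Set 153500·e^(0.376t) = 5.96×10^6·e^(0.057t).
e^((0.376 − 0.057)t) = 5.96×10^6/153500 → e^(0.319·t) = 38.827.
0.319·t = ln(38.827) = 3.6591, so t = 3.6591/0.319 = 11.471.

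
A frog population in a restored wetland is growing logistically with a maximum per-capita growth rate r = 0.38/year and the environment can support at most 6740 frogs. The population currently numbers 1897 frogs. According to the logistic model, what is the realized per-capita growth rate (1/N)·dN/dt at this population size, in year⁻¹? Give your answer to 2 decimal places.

0.27 per year

(1/N)·dN/dt = r(1 − N/K) = 0.38 × (1 − 1897/6740).
= 0.38 × 0.71855 = 0.27305.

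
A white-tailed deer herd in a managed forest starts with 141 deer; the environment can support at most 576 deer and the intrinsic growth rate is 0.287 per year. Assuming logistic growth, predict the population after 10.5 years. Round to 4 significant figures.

500.2 deer

A = (K − N₀)/N₀ = (576 − 141)/141 = 3.0851.
N(t) = K/(1 + A·e^(−rt)) = 576/(1 + 3.0851×e^(−0.287×10.5)).
e^(−3.013) = 0.049119; denominator = 1 + 3.0851×0.049119 = 1.1515.
N = 576/1.1515 = 500.2.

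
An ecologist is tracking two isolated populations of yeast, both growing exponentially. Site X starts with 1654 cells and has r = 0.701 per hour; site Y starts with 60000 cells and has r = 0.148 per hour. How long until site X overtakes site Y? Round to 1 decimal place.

Set 1654·e^(0.701t) = 60000·e^(0.148t).
e^((0.701 − 0.148)t) = 60000/1654 → e^(0.553·t) = 36.276.
0.553·t = ln(36.276) = 3.5911, so t = 3.5911/0.553 = 6.4939.

6.5 hours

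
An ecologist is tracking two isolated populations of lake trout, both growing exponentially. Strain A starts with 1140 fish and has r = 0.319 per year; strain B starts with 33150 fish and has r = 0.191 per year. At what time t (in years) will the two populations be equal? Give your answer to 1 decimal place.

Set 1140·e^(0.319t) = 33150·e^(0.191t).
e^((0.319 − 0.191)t) = 33150/1140 → e^(0.128·t) = 29.079.
0.128·t = ln(29.079) = 3.37, so t = 3.37/0.128 = 26.328.

26.3 years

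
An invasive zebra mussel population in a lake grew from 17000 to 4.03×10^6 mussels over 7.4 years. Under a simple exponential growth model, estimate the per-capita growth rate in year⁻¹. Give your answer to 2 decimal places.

From N(t) = N₀·e^(rt): e^(r·7.4) = 4.03×10^6/17000 = 237.06.
r·7.4 = ln(237.06) = 5.4683, so r = 5.4683/7.4 = 0.73896.

0.74 per year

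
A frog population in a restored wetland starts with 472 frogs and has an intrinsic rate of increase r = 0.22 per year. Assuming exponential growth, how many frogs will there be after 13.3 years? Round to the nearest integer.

N(t) = N₀·e^(rt) = 472 × e^(0.22×13.3) = 472 × e^2.926.
e^2.926 ≈ 18.653, so N ≈ 472 × 18.653 = 8804.15.

8804 frogs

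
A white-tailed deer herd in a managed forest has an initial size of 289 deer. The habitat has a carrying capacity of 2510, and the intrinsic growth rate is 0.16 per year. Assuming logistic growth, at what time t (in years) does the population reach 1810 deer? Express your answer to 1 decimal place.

A = (K − N₀)/N₀ = (2510 − 289)/289 = 7.6851.
Solve 2510/(1 + 7.6851·e^(−0.16t)) = 1810: 1 + 7.6851·e^(−0.16t) = 1.3867, so e^(−0.16t) = 0.0503233.
−0.16·t = ln(0.0503233) = -2.9893, so t = 2.9893/0.16 = 18.683.

18.7 years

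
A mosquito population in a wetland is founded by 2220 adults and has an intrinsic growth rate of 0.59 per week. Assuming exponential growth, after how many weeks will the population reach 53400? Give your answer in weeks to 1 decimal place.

5.4 weeks

Set N₀·e^(rt) = 53400: e^(0.59·t) = 53400/2220 = 24.054.
0.59·t = ln(24.054) = 3.1803, so t = 3.1803/0.59 = 5.3903.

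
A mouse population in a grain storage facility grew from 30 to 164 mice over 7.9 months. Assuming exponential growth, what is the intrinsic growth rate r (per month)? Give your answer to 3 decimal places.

0.215 per month

From N(t) = N₀·e^(rt): e^(r·7.9) = 164/30 = 5.4667.
r·7.9 = ln(5.4667) = 1.6987, so r = 1.6987/7.9 = 0.21502.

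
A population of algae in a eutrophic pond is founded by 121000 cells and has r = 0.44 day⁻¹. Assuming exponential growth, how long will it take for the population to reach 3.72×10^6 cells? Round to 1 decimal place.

7.8 days

Set N₀·e^(rt) = 3.72×10^6: e^(0.44·t) = 3.72×10^6/121000 = 30.744.
0.44·t = ln(30.744) = 3.4257, so t = 3.4257/0.44 = 7.7857.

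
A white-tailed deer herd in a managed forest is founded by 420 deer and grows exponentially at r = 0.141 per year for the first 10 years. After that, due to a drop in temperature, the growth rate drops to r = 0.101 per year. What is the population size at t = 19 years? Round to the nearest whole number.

Phase 1: N(10) = 420·e^(0.141×10) = 420·e^1.41 = 1720.3.
Phase 2 runs for 19 − 10 = 9 years at r = 0.101.
N(19) = 1720.3·e^(0.101×9) = 1720.3·e^0.909 = 4269.51.

4270 deer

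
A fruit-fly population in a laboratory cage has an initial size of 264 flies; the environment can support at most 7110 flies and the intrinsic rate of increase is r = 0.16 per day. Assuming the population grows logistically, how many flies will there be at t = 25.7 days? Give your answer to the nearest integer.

A = (K − N₀)/N₀ = (7110 − 264)/264 = 25.932.
N(t) = K/(1 + A·e^(−rt)) = 7110/(1 + 25.932×e^(−0.16×25.7)).
e^(−4.112) = 0.016375; denominator = 1 + 25.932×0.016375 = 1.4246.
N = 7110/1.4246 = 4990.76.

4991 flies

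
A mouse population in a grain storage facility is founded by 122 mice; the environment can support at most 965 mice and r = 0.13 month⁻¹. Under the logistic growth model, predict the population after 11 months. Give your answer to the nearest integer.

364 mice

A = (K − N₀)/N₀ = (965 − 122)/122 = 6.9098.
N(t) = K/(1 + A·e^(−rt)) = 965/(1 + 6.9098×e^(−0.13×11)).
e^(−1.43) = 0.23931; denominator = 1 + 6.9098×0.23931 = 2.6536.
N = 965/2.6536 = 363.659.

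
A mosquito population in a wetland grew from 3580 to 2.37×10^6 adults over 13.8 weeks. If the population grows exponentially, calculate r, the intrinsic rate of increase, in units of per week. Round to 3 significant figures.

From N(t) = N₀·e^(rt): e^(r·13.8) = 2.37×10^6/3580 = 662.01.
r·13.8 = ln(662.01) = 6.4953, so r = 6.4953/13.8 = 0.47067.

0.471 per week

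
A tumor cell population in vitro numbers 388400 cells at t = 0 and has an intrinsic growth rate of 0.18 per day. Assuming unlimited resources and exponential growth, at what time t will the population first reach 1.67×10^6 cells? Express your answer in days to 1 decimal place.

Set N₀·e^(rt) = 1.67×10^6: e^(0.18·t) = 1.67×10^6/388400 = 4.2997.
0.18·t = ln(4.2997) = 1.4585, so t = 1.4585/0.18 = 8.103.

8.1 days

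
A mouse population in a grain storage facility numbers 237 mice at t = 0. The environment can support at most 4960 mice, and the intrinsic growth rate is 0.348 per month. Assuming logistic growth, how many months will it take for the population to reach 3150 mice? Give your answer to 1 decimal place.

A = (K − N₀)/N₀ = (4960 − 237)/237 = 19.928.
Solve 4960/(1 + 19.928·e^(−0.348t)) = 3150: 1 + 19.928·e^(−0.348t) = 1.5746, so e^(−0.348t) = 0.0288336.
−0.348·t = ln(0.0288336) = -3.5462, so t = 3.5462/0.348 = 10.19.

10.2 months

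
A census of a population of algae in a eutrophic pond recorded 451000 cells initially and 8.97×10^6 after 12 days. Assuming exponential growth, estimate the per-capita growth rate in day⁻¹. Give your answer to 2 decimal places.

0.25 per day

From N(t) = N₀·e^(rt): e^(r·12) = 8.97×10^6/451000 = 19.889.
r·12 = ln(19.889) = 2.9902, so r = 2.9902/12 = 0.24918.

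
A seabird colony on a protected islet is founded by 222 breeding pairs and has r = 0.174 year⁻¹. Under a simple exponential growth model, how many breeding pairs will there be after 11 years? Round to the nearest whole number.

1505 breeding pairs

N(t) = N₀·e^(rt) = 222 × e^(0.174×11) = 222 × e^1.914.
e^1.914 ≈ 6.7802, so N ≈ 222 × 6.7802 = 1505.19.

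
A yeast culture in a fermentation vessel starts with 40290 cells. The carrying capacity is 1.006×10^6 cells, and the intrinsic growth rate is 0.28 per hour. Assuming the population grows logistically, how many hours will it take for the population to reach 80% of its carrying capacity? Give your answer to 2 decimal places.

A = (K − N₀)/N₀ = (1.006×10^6 − 40290)/40290 = 23.969.
Solve 1.006×10^6/(1 + 23.969·e^(−0.28t)) = 804800: 1 + 23.969·e^(−0.28t) = 1.25, so e^(−0.28t) = 0.0104301.
−0.28·t = ln(0.0104301) = -4.5631, so t = 4.5631/0.28 = 16.297.

16.30 hours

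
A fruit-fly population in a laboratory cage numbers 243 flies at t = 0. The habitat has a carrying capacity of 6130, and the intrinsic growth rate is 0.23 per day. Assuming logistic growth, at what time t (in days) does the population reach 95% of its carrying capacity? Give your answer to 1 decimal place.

A = (K − N₀)/N₀ = (6130 − 243)/243 = 24.226.
Solve 6130/(1 + 24.226·e^(−0.23t)) = 5823.5: 1 + 24.226·e^(−0.23t) = 1.0526, so e^(−0.23t) = 0.00217249.
−0.23·t = ln(0.00217249) = -6.1319, so t = 6.1319/0.23 = 26.66.

26.7 days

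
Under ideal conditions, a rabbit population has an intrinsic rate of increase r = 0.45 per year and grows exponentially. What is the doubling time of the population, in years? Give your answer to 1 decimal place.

1.5 years

Doubling time t_d = ln(2)/r = 0.6931/0.45 = 1.5403.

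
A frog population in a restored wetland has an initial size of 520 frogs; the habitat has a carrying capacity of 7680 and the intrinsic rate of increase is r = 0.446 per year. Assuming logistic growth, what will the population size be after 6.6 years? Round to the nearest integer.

A = (K − N₀)/N₀ = (7680 − 520)/520 = 13.769.
N(t) = K/(1 + A·e^(−rt)) = 7680/(1 + 13.769×e^(−0.446×6.6)).
e^(−2.944) = 0.052676; denominator = 1 + 13.769×0.052676 = 1.7253.
N = 7680/1.7253 = 4451.39.

4451 frogs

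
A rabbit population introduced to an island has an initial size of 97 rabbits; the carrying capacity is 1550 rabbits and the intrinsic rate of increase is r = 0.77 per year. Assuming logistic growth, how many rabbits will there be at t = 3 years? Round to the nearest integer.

A = (K − N₀)/N₀ = (1550 − 97)/97 = 14.979.
N(t) = K/(1 + A·e^(−rt)) = 1550/(1 + 14.979×e^(−0.77×3)).
e^(−2.31) = 0.099261; denominator = 1 + 14.979×0.099261 = 2.4869.
N = 1550/2.4869 = 623.273.

623 rabbits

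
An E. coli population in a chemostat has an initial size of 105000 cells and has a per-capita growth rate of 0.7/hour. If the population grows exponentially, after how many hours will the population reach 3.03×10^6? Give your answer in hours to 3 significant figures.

Set N₀·e^(rt) = 3.03×10^6: e^(0.7·t) = 3.03×10^6/105000 = 28.857.
0.7·t = ln(28.857) = 3.3624, so t = 3.3624/0.7 = 4.8034.

4.80 hours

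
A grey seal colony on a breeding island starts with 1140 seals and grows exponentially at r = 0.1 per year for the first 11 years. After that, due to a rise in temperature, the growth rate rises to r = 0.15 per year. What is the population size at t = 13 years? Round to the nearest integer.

Phase 1: N(11) = 1140·e^(0.1×11) = 1140·e^1.1 = 3424.75.
Phase 2 runs for 13 − 11 = 2 years at r = 0.15.
N(13) = 3424.75·e^(0.15×2) = 3424.75·e^0.3 = 4622.93.

4623 seals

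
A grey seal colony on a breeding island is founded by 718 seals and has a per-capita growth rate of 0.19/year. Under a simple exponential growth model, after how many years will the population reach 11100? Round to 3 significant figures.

Set N₀·e^(rt) = 11100: e^(0.19·t) = 11100/718 = 15.46.
0.19·t = ln(15.46) = 2.7382, so t = 2.7382/0.19 = 14.412.

14.4 years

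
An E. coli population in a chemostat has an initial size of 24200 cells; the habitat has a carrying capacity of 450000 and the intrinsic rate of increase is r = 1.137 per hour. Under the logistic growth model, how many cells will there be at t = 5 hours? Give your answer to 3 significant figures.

A = (K − N₀)/N₀ = (450000 − 24200)/24200 = 17.595.
N(t) = K/(1 + A·e^(−rt)) = 450000/(1 + 17.595×e^(−1.137×5)).
e^(−5.685) = 0.0033965; denominator = 1 + 17.595×0.0033965 = 1.0598.
N = 450000/1.0598 = 424624.

425000 cells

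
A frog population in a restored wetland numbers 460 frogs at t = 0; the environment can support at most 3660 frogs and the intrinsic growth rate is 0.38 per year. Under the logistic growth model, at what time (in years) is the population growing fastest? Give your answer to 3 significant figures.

5.10 years

Logistic growth is fastest at N = K/2 = 1830.
A = (K − N₀)/N₀ = 6.9565. Set K/(1 + A·e^(−rt)) = K/2 → A·e^(−rt) = 1.
e^(−0.38t) = 1/6.9565 = 0.14375, so t = ln(6.9565)/0.38 = 1.9397/0.38 = 5.1044.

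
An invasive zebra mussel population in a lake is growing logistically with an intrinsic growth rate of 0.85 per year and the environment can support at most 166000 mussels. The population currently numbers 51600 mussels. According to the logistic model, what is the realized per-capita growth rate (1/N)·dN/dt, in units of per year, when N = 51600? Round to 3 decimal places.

0.586 per year

(1/N)·dN/dt = r(1 − N/K) = 0.85 × (1 − 51600/166000).
= 0.85 × 0.68916 = 0.58578.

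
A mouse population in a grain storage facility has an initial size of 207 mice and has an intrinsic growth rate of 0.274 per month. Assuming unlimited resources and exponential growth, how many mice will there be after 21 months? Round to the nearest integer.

65298 mice

N(t) = N₀·e^(rt) = 207 × e^(0.274×21) = 207 × e^5.754.
e^5.754 ≈ 315.45, so N ≈ 207 × 315.45 = 65298.1.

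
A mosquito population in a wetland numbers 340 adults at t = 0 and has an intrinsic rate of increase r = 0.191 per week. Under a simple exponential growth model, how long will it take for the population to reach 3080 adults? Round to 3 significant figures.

11.5 weeks

Set N₀·e^(rt) = 3080: e^(0.191·t) = 3080/340 = 9.0588.
0.191·t = ln(9.0588) = 2.2037, so t = 2.2037/0.191 = 11.538.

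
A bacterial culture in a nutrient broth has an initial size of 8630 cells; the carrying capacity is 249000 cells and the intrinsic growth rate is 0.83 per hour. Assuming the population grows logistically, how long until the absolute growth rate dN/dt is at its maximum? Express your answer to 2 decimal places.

Logistic growth is fastest at N = K/2 = 124500.
A = (K − N₀)/N₀ = 27.853. Set K/(1 + A·e^(−rt)) = K/2 → A·e^(−rt) = 1.
e^(−0.83t) = 1/27.853 = 0.035903, so t = ln(27.853)/0.83 = 3.3269/0.83 = 4.0084.

4.01 hours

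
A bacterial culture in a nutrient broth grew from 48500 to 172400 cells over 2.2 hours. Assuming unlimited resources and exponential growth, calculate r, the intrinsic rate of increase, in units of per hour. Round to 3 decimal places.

From N(t) = N₀·e^(rt): e^(r·2.2) = 172400/48500 = 3.5546.
r·2.2 = ln(3.5546) = 1.2683, so r = 1.2683/2.2 = 0.57648.

0.576 per hour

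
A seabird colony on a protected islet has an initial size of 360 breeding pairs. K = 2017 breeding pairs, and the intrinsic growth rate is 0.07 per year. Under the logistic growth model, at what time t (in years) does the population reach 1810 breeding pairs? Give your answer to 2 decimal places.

A = (K − N₀)/N₀ = (2017 − 360)/360 = 4.6028.
Solve 2017/(1 + 4.6028·e^(−0.07t)) = 1810: 1 + 4.6028·e^(−0.07t) = 1.1144, so e^(−0.07t) = 0.0248469.
−0.07·t = ln(0.0248469) = -3.695, so t = 3.695/0.07 = 52.786.

52.79 years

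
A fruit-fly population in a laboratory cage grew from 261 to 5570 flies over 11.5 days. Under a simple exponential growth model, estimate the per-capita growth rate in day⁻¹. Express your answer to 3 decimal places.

From N(t) = N₀·e^(rt): e^(r·11.5) = 5570/261 = 21.341.
r·11.5 = ln(21.341) = 3.0606, so r = 3.0606/11.5 = 0.26614.

0.266 per day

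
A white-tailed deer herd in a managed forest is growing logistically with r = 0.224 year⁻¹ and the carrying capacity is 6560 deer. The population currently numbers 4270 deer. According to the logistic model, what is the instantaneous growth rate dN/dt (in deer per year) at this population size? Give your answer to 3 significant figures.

dN/dt = rN(1 − N/K) = 0.224 × 4270 × (1 − 4270/6560).
1 − 4270/6560 = 0.34909; dN/dt = 0.224 × 4270 × 0.34909 = 333.89.

334 deer per year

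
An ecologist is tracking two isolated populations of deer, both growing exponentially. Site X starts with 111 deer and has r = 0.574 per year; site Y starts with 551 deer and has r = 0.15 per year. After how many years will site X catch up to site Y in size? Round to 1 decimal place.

Set 111·e^(0.574t) = 551·e^(0.15t).
e^((0.574 − 0.15)t) = 551/111 → e^(0.424·t) = 4.964.
0.424·t = ln(4.964) = 1.6022, so t = 1.6022/0.424 = 3.7788.

3.8 years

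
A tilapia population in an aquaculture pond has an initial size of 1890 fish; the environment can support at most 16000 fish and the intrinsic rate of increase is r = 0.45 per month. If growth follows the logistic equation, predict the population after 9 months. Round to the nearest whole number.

14158 fish

A = (K − N₀)/N₀ = (16000 − 1890)/1890 = 7.4656.
N(t) = K/(1 + A·e^(−rt)) = 16000/(1 + 7.4656×e^(−0.45×9)).
e^(−4.05) = 0.017422; denominator = 1 + 7.4656×0.017422 = 1.1301.
N = 16000/1.1301 = 14158.4.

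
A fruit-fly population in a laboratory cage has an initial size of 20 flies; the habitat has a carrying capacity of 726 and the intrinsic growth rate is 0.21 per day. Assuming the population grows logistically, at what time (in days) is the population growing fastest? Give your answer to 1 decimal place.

Logistic growth is fastest at N = K/2 = 363.
A = (K − N₀)/N₀ = 35.3. Set K/(1 + A·e^(−rt)) = K/2 → A·e^(−rt) = 1.
e^(−0.21t) = 1/35.3 = 0.0283286, so t = ln(35.3)/0.21 = 3.5639/0.21 = 16.971.

17.0 days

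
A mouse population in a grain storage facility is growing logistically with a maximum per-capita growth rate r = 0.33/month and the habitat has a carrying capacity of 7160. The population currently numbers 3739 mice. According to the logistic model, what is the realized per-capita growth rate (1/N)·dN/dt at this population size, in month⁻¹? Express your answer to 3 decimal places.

0.158 per month

(1/N)·dN/dt = r(1 − N/K) = 0.33 × (1 − 3739/7160).
= 0.33 × 0.47779 = 0.15767.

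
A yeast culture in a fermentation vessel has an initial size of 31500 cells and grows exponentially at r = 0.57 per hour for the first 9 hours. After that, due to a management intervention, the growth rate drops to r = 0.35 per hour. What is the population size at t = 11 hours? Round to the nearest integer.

Phase 1: N(9) = 31500·e^(0.57×9) = 31500·e^5.13 = 5.324039×10^6.
Phase 2 runs for 11 − 9 = 2 hours at r = 0.35.
N(11) = 5.324039×10^6·e^(0.35×2) = 5.324039×10^6·e^0.7 = 1.07213×10^7.

10721298 cells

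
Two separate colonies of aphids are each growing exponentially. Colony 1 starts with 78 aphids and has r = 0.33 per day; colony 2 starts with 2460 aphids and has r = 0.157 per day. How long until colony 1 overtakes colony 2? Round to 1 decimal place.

19.9 days

Set 78·e^(0.33t) = 2460·e^(0.157t).
e^((0.33 − 0.157)t) = 2460/78 → e^(0.173·t) = 31.538.
0.173·t = ln(31.538) = 3.4512, so t = 3.4512/0.173 = 19.949.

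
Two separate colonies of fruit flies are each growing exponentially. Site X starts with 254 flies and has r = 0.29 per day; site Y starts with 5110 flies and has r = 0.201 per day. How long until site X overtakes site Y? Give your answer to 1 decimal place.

Set 254·e^(0.29t) = 5110·e^(0.201t).
e^((0.29 − 0.201)t) = 5110/254 → e^(0.089·t) = 20.118.
0.089·t = ln(20.118) = 3.0016, so t = 3.0016/0.089 = 33.726.

33.7 days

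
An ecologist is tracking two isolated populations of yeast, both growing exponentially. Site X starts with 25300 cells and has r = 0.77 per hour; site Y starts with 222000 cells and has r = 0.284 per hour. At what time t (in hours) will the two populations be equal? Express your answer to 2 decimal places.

Set 25300·e^(0.77t) = 222000·e^(0.284t).
e^((0.77 − 0.284)t) = 222000/25300 → e^(0.486·t) = 8.7747.
0.486·t = ln(8.7747) = 2.1719, so t = 2.1719/0.486 = 4.4689.

4.47 hours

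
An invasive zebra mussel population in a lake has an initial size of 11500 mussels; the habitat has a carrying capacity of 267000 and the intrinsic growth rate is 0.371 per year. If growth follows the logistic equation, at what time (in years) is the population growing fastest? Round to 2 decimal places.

Logistic growth is fastest at N = K/2 = 133500.
A = (K − N₀)/N₀ = 22.217. Set K/(1 + A·e^(−rt)) = K/2 → A·e^(−rt) = 1.
e^(−0.371t) = 1/22.217 = 0.0450098, so t = ln(22.217)/0.371 = 3.1009/0.371 = 8.3582.

8.36 years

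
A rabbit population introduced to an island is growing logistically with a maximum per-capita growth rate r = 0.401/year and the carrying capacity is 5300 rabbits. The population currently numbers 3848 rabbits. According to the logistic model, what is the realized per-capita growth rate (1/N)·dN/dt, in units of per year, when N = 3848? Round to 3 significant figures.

0.110 per year

(1/N)·dN/dt = r(1 − N/K) = 0.401 × (1 − 3848/5300).
= 0.401 × 0.27396 = 0.10986.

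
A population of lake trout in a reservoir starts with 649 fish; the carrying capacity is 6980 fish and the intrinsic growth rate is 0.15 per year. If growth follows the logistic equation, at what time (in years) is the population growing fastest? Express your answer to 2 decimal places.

15.19 years

Logistic growth is fastest at N = K/2 = 3490.
A = (K − N₀)/N₀ = 9.755. Set K/(1 + A·e^(−rt)) = K/2 → A·e^(−rt) = 1.
e^(−0.15t) = 1/9.755 = 0.102511, so t = ln(9.755)/0.15 = 2.2778/0.15 = 15.185.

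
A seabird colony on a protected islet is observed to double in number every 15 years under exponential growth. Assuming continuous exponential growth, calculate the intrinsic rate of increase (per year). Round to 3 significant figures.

r = ln(2)/t_d = 0.6931/15 = 0.04621.

0.0462 per year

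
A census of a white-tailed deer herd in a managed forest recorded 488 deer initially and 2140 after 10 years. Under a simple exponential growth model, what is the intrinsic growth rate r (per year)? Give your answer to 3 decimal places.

0.148 per year

From N(t) = N₀·e^(rt): e^(r·10) = 2140/488 = 4.3852.
r·10 = ln(4.3852) = 1.4782, so r = 1.4782/10 = 0.14782.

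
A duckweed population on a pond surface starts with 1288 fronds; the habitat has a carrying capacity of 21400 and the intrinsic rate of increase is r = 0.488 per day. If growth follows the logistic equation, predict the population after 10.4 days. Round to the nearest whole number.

19497 fronds

A = (K − N₀)/N₀ = (21400 − 1288)/1288 = 15.615.
N(t) = K/(1 + A·e^(−rt)) = 21400/(1 + 15.615×e^(−0.488×10.4)).
e^(−5.075) = 0.0062498; denominator = 1 + 15.615×0.0062498 = 1.0976.
N = 21400/1.0976 = 19497.3.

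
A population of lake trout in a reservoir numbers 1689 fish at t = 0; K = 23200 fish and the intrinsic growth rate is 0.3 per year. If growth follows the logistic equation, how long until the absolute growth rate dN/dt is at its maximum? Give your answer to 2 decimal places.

8.48 years

Logistic growth is fastest at N = K/2 = 11600.
A = (K − N₀)/N₀ = 12.736. Set K/(1 + A·e^(−rt)) = K/2 → A·e^(−rt) = 1.
e^(−0.3t) = 1/12.736 = 0.078518, so t = ln(12.736)/0.3 = 2.5444/0.3 = 8.4814.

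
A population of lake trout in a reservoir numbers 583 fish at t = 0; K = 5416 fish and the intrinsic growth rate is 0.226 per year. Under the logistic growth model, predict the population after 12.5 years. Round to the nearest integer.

A = (K − N₀)/N₀ = (5416 − 583)/583 = 8.2899.
N(t) = K/(1 + A·e^(−rt)) = 5416/(1 + 8.2899×e^(−0.226×12.5)).
e^(−2.825) = 0.059309; denominator = 1 + 8.2899×0.059309 = 1.4917.
N = 5416/1.4917 = 3630.85.

3631 fish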